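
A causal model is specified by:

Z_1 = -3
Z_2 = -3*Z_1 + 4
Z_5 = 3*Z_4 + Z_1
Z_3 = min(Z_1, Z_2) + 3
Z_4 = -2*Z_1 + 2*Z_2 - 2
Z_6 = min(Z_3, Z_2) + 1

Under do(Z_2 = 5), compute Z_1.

Under do(Z_2=5), the mechanism Z_2 = -3*Z_1 + 4 is discarded; Z_2 is fixed at 5.
Z_1 is not downstream of the intervention, so its value is determined by the original equations.

-3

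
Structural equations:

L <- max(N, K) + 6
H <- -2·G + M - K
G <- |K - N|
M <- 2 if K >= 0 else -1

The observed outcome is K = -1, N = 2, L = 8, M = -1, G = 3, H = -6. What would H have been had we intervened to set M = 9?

4

Under do(M=9), the mechanism M <- 2 if K >= 0 else -1 is discarded; M is fixed at 9.
G = |K - N|  [with K=-1, N=2]  = 3
H = -2·G + M - K  [with G=3, M=9, K=-1]  = 4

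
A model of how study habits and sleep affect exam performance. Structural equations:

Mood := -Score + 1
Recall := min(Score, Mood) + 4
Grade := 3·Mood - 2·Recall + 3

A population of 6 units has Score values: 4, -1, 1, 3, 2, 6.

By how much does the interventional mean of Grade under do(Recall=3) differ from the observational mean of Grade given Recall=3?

-6

Under do(Recall=3), Recall's equation is replaced by Recall=3 for every unit. Per-unit Grade: -12, 3, -3, -9, -6, -18. Mean = -7.5.
Observing Recall=3 restricts to units where Recall's equation naturally yields 3: Score ∈ {-1, 2}. In that subpopulation Grade = 3, -6, mean -1.5.
Difference = -7.5 − (-1.5) = -6.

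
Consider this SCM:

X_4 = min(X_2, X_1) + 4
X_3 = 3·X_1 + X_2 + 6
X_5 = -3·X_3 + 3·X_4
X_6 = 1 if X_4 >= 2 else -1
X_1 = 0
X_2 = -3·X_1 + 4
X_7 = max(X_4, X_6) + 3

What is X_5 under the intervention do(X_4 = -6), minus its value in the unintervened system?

-30

Intervening sets X_4 = -6 and removes its equation (X_4 = min(X_2, X_1) + 4).
X_2 = -3·X_1 + 4  [with X_1=0]  = 4
X_3 = 3·X_1 + X_2 + 6  [with X_1=0, X_2=4]  = 10
X_5 = -3·X_3 + 3·X_4  [with X_3=10, X_4=-6]  = -48
Without intervention: X_2 = -3·X_1 + 4  [with X_1=0]  = 4; X_3 = 3·X_1 + X_2 + 6  [with X_1=0, X_2=4]  = 10; X_4 = min(X_2, X_1) + 4  [with X_2=4, X_1=0]  = 4; X_5 = -3·X_3 + 3·X_4  [with X_3=10, X_4=4]  = -18.
Change = -48 − (-18) = -30.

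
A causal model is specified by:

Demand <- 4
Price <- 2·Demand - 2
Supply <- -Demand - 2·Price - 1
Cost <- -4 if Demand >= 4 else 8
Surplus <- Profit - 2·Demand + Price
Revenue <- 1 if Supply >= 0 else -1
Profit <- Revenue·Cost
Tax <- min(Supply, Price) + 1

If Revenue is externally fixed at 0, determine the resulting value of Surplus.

-2

do(Revenue=0) replaces the equation Revenue <- 1 if Supply >= 0 else -1 with the constant Revenue = 0.
Price = 2·Demand - 2  [with Demand=4]  = 6
Cost = -4 if Demand >= 4 else 8  [with Demand=4]  = -4
Profit = Revenue·Cost  [with Revenue=0, Cost=-4]  = 0
Surplus = Profit - 2·Demand + Price  [with Profit=0, Demand=4, Price=6]  = -2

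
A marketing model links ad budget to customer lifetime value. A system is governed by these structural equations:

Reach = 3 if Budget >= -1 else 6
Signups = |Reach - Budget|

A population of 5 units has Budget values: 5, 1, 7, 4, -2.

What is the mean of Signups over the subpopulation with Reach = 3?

Observing Reach=3 restricts to units where Reach's equation naturally yields 3: Budget ∈ {5, 1, 7, 4}. In that subpopulation Signups = 2, 2, 4, 1, mean 2.25.

2.25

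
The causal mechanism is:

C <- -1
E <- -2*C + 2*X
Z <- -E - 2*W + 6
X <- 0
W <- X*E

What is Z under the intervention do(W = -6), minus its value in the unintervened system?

12

Intervening sets W = -6 and removes its equation (W <- X*E).
E = -2*C + 2*X  [with C=-1, X=0]  = 2
Z = -E - 2*W + 6  [with E=2, W=-6]  = 16
Without intervention: E = -2*C + 2*X  [with C=-1, X=0]  = 2; W = X*E  [with X=0, E=2]  = 0; Z = -E - 2*W + 6  [with E=2, W=0]  = 4.
Change = 16 − 4 = 12.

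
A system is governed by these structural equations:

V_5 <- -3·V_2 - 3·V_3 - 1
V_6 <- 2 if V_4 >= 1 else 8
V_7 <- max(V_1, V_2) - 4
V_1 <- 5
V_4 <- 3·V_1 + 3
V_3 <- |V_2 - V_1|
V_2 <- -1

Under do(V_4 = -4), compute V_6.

Under do(V_4=-4), the mechanism V_4 <- 3·V_1 + 3 is discarded; V_4 is fixed at -4.
V_6 = 2 if V_4 >= 1 else 8  [with V_4=-4]  = 8

8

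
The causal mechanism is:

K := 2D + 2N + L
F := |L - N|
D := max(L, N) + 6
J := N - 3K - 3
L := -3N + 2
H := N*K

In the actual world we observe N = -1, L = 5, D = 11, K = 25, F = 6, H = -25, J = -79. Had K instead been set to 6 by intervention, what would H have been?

-6

Under do(K=6), the mechanism K := 2D + 2N + L is discarded; K is fixed at 6.
H = N*K  [with N=-1, K=6]  = -6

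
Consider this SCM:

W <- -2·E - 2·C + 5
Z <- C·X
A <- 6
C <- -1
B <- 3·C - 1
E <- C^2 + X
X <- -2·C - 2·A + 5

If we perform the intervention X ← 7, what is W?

The intervention breaks the incoming arrows to X: X <- -2·C - 2·A + 5 no longer applies, and X = 7.
E = C^2 + X  [with C=-1, X=7]  = 8
W = -2·E - 2·C + 5  [with E=8, C=-1]  = -9

-9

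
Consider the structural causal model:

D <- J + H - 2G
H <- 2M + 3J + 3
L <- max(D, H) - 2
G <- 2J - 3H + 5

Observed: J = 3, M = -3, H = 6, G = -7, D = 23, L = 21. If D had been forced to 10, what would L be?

The intervention breaks the incoming arrows to D: D <- J + H - 2G no longer applies, and D = 10.
H = 2M + 3J + 3  [with M=-3, J=3]  = 6
L = max(D, H) - 2  [with D=10, H=6]  = 8

8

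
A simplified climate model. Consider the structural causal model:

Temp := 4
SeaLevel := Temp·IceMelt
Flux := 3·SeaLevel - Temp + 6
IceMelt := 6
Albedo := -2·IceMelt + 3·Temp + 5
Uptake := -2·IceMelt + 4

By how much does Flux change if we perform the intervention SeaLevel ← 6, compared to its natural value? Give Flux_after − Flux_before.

-54

Intervening sets SeaLevel = 6 and removes its equation (SeaLevel := Temp·IceMelt).
Flux = 3·SeaLevel - Temp + 6  [with SeaLevel=6, Temp=4]  = 20
Without intervention: SeaLevel = Temp·IceMelt  [with Temp=4, IceMelt=6]  = 24; Flux = 3·SeaLevel - Temp + 6  [with SeaLevel=24, Temp=4]  = 74.
Change = 20 − 74 = -54.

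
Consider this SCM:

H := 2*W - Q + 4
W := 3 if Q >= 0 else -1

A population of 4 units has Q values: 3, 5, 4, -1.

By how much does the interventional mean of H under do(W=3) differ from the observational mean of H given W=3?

Under do(W=3), W's equation is replaced by W=3 for every unit. Per-unit H: 7, 5, 6, 11. Mean = 7.25.
E[H|W=3] averages over only the 3 units with W=3 (Q = 3, 5, 4): H = 7, 5, 6, mean 6.
Difference = 7.25 − 6 = 1.25.

1.25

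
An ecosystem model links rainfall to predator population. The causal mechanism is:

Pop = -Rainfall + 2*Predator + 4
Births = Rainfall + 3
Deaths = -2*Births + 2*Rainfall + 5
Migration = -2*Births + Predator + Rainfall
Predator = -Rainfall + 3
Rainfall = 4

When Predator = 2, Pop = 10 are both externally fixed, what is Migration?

Setting Predator = 2, Pop = 10 by intervention discards those variables' equations.
Births = Rainfall + 3  [with Rainfall=4]  = 7
Migration = -2*Births + Predator + Rainfall  [with Births=7, Predator=2, Rainfall=4]  = -8

-8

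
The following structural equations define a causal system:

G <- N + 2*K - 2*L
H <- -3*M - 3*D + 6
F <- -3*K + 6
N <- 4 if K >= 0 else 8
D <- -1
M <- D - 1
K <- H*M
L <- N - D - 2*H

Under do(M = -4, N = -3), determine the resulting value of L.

-44

The joint intervention fixes M = -4, N = -3, removing each variable's own equation.
H = -3*M - 3*D + 6  [with M=-4, D=-1]  = 21
L = N - D - 2*H  [with N=-3, D=-1, H=21]  = -44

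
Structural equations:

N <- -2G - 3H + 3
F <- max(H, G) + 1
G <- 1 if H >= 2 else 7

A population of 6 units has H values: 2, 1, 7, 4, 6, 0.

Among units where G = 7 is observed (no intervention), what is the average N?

-12.5

Conditioning on G=7 selects the 2 unit(s) with H ∈ {1, 0}. Their N values: -14, -11. Mean = -12.5.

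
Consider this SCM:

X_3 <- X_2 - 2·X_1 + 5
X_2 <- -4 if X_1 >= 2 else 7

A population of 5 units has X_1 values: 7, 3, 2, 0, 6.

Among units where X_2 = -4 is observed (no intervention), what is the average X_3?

Observing X_2=-4 restricts to units where X_2's equation naturally yields -4: X_1 ∈ {7, 3, 2, 6}. In that subpopulation X_3 = -13, -5, -3, -11, mean -8.

-8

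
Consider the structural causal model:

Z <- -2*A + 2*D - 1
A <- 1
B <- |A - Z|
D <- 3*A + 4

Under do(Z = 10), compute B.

The intervention breaks the incoming arrows to Z: Z <- -2*A + 2*D - 1 no longer applies, and Z = 10.
B = |A - Z|  [with A=1, Z=10]  = 9

9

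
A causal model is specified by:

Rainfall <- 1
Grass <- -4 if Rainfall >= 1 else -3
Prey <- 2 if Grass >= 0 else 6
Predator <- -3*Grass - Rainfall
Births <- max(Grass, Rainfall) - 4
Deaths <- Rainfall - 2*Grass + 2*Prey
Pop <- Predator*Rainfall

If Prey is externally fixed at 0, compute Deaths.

9

The intervention breaks the incoming arrows to Prey: Prey <- 2 if Grass >= 0 else 6 no longer applies, and Prey = 0.
Grass = -4 if Rainfall >= 1 else -3  [with Rainfall=1]  = -4
Deaths = Rainfall - 2*Grass + 2*Prey  [with Rainfall=1, Grass=-4, Prey=0]  = 9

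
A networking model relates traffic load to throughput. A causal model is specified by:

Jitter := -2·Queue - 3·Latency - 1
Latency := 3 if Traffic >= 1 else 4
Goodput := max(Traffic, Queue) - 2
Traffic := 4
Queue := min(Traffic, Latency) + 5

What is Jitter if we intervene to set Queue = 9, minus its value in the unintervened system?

-2

The intervention breaks the incoming arrows to Queue: Queue := min(Traffic, Latency) + 5 no longer applies, and Queue = 9.
Latency = 3 if Traffic >= 1 else 4  [with Traffic=4]  = 3
Jitter = -2·Queue - 3·Latency - 1  [with Queue=9, Latency=3]  = -28
Without intervention: Latency = 3 if Traffic >= 1 else 4  [with Traffic=4]  = 3; Queue = min(Traffic, Latency) + 5  [with Traffic=4, Latency=3]  = 8; Jitter = -2·Queue - 3·Latency - 1  [with Queue=8, Latency=3]  = -26.
Change = -28 − (-26) = -2.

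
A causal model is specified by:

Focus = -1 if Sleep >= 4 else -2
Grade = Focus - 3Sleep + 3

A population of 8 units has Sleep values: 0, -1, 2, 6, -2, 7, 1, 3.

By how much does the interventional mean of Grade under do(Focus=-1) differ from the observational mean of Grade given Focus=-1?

13.5

do(Focus=-1) breaks Focus's dependence on Sleep. With Focus=-1 fixed, Grade across the units is 2, 5, -4, -16, 8, -19, -1, -7, mean -4.
E[Grade|Focus=-1] averages over only the 2 units with Focus=-1 (Sleep = 6, 7): Grade = -16, -19, mean -17.5.
Difference = -4 − (-17.5) = 13.5.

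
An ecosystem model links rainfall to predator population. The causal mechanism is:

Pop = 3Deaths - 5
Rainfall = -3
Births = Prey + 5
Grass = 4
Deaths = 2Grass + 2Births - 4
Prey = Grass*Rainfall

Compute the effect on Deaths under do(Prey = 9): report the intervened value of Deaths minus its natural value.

42

do(Prey=9) replaces the equation Prey = Grass*Rainfall with the constant Prey = 9.
Births = Prey + 5  [with Prey=9]  = 14
Deaths = 2Grass + 2Births - 4  [with Grass=4, Births=14]  = 32
Without intervention: Prey = Grass*Rainfall  [with Grass=4, Rainfall=-3]  = -12; Births = Prey + 5  [with Prey=-12]  = -7; Deaths = 2Grass + 2Births - 4  [with Grass=4, Births=-7]  = -10.
Change = 32 − (-10) = 42.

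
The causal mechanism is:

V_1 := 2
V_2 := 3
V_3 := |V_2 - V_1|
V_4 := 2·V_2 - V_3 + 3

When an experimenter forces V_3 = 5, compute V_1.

2

Under do(V_3=5), the mechanism V_3 := |V_2 - V_1| is discarded; V_3 is fixed at 5.
V_1 is not downstream of the intervention, so its value is determined by the original equations.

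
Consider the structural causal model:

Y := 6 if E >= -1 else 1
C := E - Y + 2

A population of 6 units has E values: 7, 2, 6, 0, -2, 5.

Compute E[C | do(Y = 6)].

do(Y=6) breaks Y's dependence on E. With Y=6 fixed, C across the units is 3, -2, 2, -4, -6, 1, mean -1.

-1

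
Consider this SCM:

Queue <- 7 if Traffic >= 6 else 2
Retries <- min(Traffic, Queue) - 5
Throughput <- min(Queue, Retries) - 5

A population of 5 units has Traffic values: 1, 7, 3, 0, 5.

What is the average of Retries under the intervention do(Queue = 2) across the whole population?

-3.6

do(Queue=2) breaks Queue's dependence on Traffic. With Queue=2 fixed, Retries across the units is -4, -3, -3, -5, -3, mean -3.6.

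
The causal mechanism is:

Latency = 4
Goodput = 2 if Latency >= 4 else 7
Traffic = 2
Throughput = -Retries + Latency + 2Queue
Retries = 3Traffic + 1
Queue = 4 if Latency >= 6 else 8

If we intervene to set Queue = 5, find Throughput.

7

do(Queue=5) replaces the equation Queue = 4 if Latency >= 6 else 8 with the constant Queue = 5.
Retries = 3Traffic + 1  [with Traffic=2]  = 7
Throughput = -Retries + Latency + 2Queue  [with Retries=7, Latency=4, Queue=5]  = 7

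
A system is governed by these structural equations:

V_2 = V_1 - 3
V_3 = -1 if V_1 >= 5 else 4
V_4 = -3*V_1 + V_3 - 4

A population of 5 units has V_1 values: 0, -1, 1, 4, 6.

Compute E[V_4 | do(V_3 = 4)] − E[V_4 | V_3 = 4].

The intervention sets V_3=4 in all 5 units regardless of V_1. Recomputing V_4 per unit gives 0, 3, -3, -12, -18; average -6.
Conditioning on V_3=4 selects the 4 unit(s) with V_1 ∈ {0, -1, 1, 4}. Their V_4 values: 0, 3, -3, -12. Mean = -3.
Difference = -6 − (-3) = -3.

-3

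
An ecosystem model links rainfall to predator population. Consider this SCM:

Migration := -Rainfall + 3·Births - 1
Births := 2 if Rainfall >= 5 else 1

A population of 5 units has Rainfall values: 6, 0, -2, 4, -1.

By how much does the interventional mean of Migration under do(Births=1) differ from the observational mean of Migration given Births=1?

-1.15

Under do(Births=1), Births's equation is replaced by Births=1 for every unit. Per-unit Migration: -4, 2, 4, -2, 3. Mean = 0.6.
Observing Births=1 restricts to units where Births's equation naturally yields 1: Rainfall ∈ {0, -2, 4, -1}. In that subpopulation Migration = 2, 4, -2, 3, mean 1.75.
Difference = 0.6 − 1.75 = -1.15.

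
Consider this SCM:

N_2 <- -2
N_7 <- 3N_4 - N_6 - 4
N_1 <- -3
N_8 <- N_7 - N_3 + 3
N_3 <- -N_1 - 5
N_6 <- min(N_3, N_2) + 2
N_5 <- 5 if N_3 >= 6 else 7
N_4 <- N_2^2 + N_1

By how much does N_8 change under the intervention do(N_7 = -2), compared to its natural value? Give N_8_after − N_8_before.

-1

do(N_7=-2) replaces the equation N_7 <- 3N_4 - N_6 - 4 with the constant N_7 = -2.
N_3 = -N_1 - 5  [with N_1=-3]  = -2
N_8 = N_7 - N_3 + 3  [with N_7=-2, N_3=-2]  = 3
Without intervention: N_3 = -N_1 - 5  [with N_1=-3]  = -2; N_4 = N_2^2 + N_1  [with N_2=-2, N_1=-3]  = 1; N_6 = min(N_3, N_2) + 2  [with N_3=-2, N_2=-2]  = 0; N_7 = 3N_4 - N_6 - 4  [with N_4=1, N_6=0]  = -1; N_8 = N_7 - N_3 + 3  [with N_7=-1, N_3=-2]  = 4.
Change = 3 − 4 = -1.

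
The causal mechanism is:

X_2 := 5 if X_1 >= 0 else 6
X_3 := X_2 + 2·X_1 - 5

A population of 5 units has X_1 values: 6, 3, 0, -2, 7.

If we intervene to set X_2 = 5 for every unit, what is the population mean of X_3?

Under do(X_2=5), X_2's equation is replaced by X_2=5 for every unit. Per-unit X_3: 12, 6, 0, -4, 14. Mean = 5.6.

5.6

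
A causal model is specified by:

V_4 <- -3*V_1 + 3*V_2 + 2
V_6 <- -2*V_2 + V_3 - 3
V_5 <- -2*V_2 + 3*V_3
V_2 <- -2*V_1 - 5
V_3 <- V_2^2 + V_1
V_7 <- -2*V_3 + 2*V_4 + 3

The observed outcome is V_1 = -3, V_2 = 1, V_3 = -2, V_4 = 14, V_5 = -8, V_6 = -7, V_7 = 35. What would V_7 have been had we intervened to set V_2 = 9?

-77

Under do(V_2=9), the mechanism V_2 <- -2*V_1 - 5 is discarded; V_2 is fixed at 9.
V_3 = V_2^2 + V_1  [with V_2=9, V_1=-3]  = 78
V_4 = -3*V_1 + 3*V_2 + 2  [with V_1=-3, V_2=9]  = 38
V_7 = -2*V_3 + 2*V_4 + 3  [with V_3=78, V_4=38]  = -77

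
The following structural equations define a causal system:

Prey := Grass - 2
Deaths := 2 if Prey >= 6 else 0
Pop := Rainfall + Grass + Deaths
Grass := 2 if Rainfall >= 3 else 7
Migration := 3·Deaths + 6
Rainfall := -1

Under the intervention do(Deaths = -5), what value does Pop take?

1

Under do(Deaths=-5), the mechanism Deaths := 2 if Prey >= 6 else 0 is discarded; Deaths is fixed at -5.
Grass = 2 if Rainfall >= 3 else 7  [with Rainfall=-1]  = 7
Pop = Rainfall + Grass + Deaths  [with Rainfall=-1, Grass=7, Deaths=-5]  = 1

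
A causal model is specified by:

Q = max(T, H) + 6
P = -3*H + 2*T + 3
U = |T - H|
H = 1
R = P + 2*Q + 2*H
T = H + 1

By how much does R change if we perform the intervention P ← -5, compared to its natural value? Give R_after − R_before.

-9

The intervention breaks the incoming arrows to P: P = -3*H + 2*T + 3 no longer applies, and P = -5.
T = H + 1  [with H=1]  = 2
Q = max(T, H) + 6  [with T=2, H=1]  = 8
R = P + 2*Q + 2*H  [with P=-5, Q=8, H=1]  = 13
Without intervention: T = H + 1  [with H=1]  = 2; Q = max(T, H) + 6  [with T=2, H=1]  = 8; P = -3*H + 2*T + 3  [with H=1, T=2]  = 4; R = P + 2*Q + 2*H  [with P=4, Q=8, H=1]  = 22.
Change = 13 − 22 = -9.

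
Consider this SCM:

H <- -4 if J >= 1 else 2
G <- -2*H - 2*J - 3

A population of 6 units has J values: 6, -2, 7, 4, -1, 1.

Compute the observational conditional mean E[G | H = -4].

-4

Conditioning on H=-4 selects the 4 unit(s) with J ∈ {6, 7, 4, 1}. Their G values: -7, -9, -3, 3. Mean = -4.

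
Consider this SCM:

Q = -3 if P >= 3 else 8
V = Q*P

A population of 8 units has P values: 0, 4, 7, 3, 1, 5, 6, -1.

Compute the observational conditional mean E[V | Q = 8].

0

Conditioning on Q=8 selects the 3 unit(s) with P ∈ {0, 1, -1}. Their V values: 0, 8, -8. Mean = 0.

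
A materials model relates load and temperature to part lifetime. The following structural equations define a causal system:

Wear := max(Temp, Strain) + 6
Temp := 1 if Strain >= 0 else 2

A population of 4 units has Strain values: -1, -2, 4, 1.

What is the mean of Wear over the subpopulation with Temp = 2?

E[Wear|Temp=2] averages over only the 2 units with Temp=2 (Strain = -1, -2): Wear = 8, 8, mean 8.

8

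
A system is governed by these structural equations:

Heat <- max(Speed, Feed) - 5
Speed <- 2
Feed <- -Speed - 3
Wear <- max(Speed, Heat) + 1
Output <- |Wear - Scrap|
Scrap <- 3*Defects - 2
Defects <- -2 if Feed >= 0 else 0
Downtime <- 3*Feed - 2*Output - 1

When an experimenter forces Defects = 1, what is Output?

2

Under do(Defects=1), the mechanism Defects <- -2 if Feed >= 0 else 0 is discarded; Defects is fixed at 1.
Feed = -Speed - 3  [with Speed=2]  = -5
Heat = max(Speed, Feed) - 5  [with Speed=2, Feed=-5]  = -3
Wear = max(Speed, Heat) + 1  [with Speed=2, Heat=-3]  = 3
Scrap = 3*Defects - 2  [with Defects=1]  = 1
Output = |Wear - Scrap|  [with Wear=3, Scrap=1]  = 2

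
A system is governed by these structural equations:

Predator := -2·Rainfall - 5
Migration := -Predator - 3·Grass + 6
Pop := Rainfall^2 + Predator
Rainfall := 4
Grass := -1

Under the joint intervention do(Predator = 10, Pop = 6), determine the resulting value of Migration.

-1

The joint intervention fixes Predator = 10, Pop = 6, removing each variable's own equation.
Migration = -Predator - 3·Grass + 6  [with Predator=10, Grass=-1]  = -1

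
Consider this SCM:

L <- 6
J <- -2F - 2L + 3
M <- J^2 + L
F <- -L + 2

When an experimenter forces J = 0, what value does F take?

-4

Under do(J=0), the mechanism J <- -2F - 2L + 3 is discarded; J is fixed at 0.
Since F is not a descendant of the intervened variable, it is unaffected.
F = -L + 2  [with L=6]  = -4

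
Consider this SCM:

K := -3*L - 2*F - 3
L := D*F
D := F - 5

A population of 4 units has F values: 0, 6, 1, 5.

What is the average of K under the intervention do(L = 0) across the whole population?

-9

Every unit gets L=0 under the intervention. K values become -3, -15, -5, -13; E[K|do(L=0)] = -9.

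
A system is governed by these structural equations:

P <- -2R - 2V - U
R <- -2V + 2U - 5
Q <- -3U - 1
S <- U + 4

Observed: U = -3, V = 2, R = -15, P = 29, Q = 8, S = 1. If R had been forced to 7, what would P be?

The intervention breaks the incoming arrows to R: R <- -2V + 2U - 5 no longer applies, and R = 7.
P = -2R - 2V - U  [with R=7, V=2, U=-3]  = -15

-15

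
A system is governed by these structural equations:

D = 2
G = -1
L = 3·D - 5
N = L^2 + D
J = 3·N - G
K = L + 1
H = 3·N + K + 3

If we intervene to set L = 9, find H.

The intervention breaks the incoming arrows to L: L = 3·D - 5 no longer applies, and L = 9.
N = L^2 + D  [with L=9, D=2]  = 83
K = L + 1  [with L=9]  = 10
H = 3·N + K + 3  [with N=83, K=10]  = 262

262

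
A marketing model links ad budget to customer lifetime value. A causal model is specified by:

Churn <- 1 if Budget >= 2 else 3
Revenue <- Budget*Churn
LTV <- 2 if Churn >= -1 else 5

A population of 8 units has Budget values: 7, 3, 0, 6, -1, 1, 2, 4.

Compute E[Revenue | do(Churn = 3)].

8.25

The intervention sets Churn=3 in all 8 units regardless of Budget. Recomputing Revenue per unit gives 21, 9, 0, 18, -3, 3, 6, 12; average 8.25.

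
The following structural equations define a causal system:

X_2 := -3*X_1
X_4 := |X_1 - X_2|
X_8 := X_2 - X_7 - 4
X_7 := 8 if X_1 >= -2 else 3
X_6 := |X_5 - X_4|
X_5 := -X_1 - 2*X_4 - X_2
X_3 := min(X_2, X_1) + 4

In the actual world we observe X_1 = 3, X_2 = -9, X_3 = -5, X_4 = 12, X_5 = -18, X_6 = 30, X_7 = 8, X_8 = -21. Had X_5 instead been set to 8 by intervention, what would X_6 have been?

4

The intervention breaks the incoming arrows to X_5: X_5 := -X_1 - 2*X_4 - X_2 no longer applies, and X_5 = 8.
X_2 = -3*X_1  [with X_1=3]  = -9
X_4 = |X_1 - X_2|  [with X_1=3, X_2=-9]  = 12
X_6 = |X_5 - X_4|  [with X_5=8, X_4=12]  = 4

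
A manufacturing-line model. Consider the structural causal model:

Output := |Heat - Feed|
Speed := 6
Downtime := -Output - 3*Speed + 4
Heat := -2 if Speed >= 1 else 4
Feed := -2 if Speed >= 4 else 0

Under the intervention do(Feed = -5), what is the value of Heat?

-2

The intervention breaks the incoming arrows to Feed: Feed := -2 if Speed >= 4 else 0 no longer applies, and Feed = -5.
Since Heat is not a descendant of the intervened variable, it is unaffected.
Heat = -2 if Speed >= 1 else 4  [with Speed=6]  = -2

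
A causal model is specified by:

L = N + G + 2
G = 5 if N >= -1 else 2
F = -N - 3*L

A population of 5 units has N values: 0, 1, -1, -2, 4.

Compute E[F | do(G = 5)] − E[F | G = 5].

Under do(G=5), G's equation is replaced by G=5 for every unit. Per-unit F: -21, -25, -17, -13, -37. Mean = -22.6.
Observing G=5 restricts to units where G's equation naturally yields 5: N ∈ {0, 1, -1, 4}. In that subpopulation F = -21, -25, -17, -37, mean -25.
Difference = -22.6 − (-25) = 2.4.

2.4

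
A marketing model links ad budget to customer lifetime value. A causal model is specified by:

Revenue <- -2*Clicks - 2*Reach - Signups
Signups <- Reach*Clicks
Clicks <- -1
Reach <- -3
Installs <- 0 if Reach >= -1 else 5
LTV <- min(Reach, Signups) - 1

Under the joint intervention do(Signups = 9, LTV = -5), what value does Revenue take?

Setting Signups = 9, LTV = -5 by intervention discards those variables' equations.
Revenue = -2*Clicks - 2*Reach - Signups  [with Clicks=-1, Reach=-3, Signups=9]  = -1

-1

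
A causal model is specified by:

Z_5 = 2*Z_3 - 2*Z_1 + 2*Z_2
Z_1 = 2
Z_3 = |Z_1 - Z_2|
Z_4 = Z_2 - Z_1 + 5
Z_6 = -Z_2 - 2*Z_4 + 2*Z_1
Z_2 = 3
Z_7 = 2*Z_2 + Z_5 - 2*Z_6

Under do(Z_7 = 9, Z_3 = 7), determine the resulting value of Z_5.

16

Under do(Z_7 = 9, Z_3 = 7), each intervened variable's structural equation is replaced by its fixed value.
Z_5 = 2*Z_3 - 2*Z_1 + 2*Z_2  [with Z_3=7, Z_1=2, Z_2=3]  = 16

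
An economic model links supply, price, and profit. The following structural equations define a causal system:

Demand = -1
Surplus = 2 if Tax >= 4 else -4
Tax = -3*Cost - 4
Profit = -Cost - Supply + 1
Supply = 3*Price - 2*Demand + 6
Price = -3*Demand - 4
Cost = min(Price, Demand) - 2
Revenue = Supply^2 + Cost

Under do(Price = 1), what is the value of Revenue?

do(Price=1) replaces the equation Price = -3*Demand - 4 with the constant Price = 1.
Supply = 3*Price - 2*Demand + 6  [with Price=1, Demand=-1]  = 11
Cost = min(Price, Demand) - 2  [with Price=1, Demand=-1]  = -3
Revenue = Supply^2 + Cost  [with Supply=11, Cost=-3]  = 118

118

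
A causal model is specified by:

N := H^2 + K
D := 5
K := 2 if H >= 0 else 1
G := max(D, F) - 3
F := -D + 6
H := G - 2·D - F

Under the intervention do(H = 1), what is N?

Under do(H=1), the mechanism H := G - 2·D - F is discarded; H is fixed at 1.
K = 2 if H >= 0 else 1  [with H=1]  = 2
N = H^2 + K  [with H=1, K=2]  = 3

3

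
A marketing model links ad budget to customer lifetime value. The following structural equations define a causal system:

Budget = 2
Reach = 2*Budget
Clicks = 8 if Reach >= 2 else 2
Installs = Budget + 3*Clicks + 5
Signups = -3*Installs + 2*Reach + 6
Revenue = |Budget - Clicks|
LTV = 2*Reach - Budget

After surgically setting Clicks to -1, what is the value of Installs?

4

The intervention breaks the incoming arrows to Clicks: Clicks = 8 if Reach >= 2 else 2 no longer applies, and Clicks = -1.
Installs = Budget + 3*Clicks + 5  [with Budget=2, Clicks=-1]  = 4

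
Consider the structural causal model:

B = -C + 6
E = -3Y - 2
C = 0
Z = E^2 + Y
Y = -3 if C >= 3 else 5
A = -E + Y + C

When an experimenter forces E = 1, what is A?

4

do(E=1) replaces the equation E = -3Y - 2 with the constant E = 1.
Y = -3 if C >= 3 else 5  [with C=0]  = 5
A = -E + Y + C  [with E=1, Y=5, C=0]  = 4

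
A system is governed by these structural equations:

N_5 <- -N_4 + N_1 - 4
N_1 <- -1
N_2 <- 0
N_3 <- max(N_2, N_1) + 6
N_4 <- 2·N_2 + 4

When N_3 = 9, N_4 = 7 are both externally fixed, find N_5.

Setting N_3 = 9, N_4 = 7 by intervention discards those variables' equations.
N_5 = -N_4 + N_1 - 4  [with N_4=7, N_1=-1]  = -12

-12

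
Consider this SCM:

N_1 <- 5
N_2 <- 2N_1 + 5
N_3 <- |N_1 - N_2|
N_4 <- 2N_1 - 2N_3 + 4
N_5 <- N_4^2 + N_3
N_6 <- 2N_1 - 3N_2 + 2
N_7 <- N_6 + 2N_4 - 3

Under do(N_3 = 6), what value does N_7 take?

The intervention breaks the incoming arrows to N_3: N_3 <- |N_1 - N_2| no longer applies, and N_3 = 6.
N_2 = 2N_1 + 5  [with N_1=5]  = 15
N_4 = 2N_1 - 2N_3 + 4  [with N_1=5, N_3=6]  = 2
N_6 = 2N_1 - 3N_2 + 2  [with N_1=5, N_2=15]  = -33
N_7 = N_6 + 2N_4 - 3  [with N_6=-33, N_4=2]  = -32

-32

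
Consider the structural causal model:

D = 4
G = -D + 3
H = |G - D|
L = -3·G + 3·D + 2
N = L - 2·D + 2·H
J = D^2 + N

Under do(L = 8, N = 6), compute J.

22

The joint intervention fixes L = 8, N = 6, removing each variable's own equation.
J = D^2 + N  [with D=4, N=6]  = 22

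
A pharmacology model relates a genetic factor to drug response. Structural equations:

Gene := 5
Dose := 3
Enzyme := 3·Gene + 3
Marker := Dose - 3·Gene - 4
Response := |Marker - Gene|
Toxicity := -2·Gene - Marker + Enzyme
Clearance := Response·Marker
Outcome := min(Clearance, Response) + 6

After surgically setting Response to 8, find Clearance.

-128

Under do(Response=8), the mechanism Response := |Marker - Gene| is discarded; Response is fixed at 8.
Marker = Dose - 3·Gene - 4  [with Dose=3, Gene=5]  = -16
Clearance = Response·Marker  [with Response=8, Marker=-16]  = -128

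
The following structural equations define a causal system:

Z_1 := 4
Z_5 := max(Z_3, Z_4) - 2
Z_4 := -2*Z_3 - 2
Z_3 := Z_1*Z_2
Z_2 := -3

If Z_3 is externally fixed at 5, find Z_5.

do(Z_3=5) replaces the equation Z_3 := Z_1*Z_2 with the constant Z_3 = 5.
Z_4 = -2*Z_3 - 2  [with Z_3=5]  = -12
Z_5 = max(Z_3, Z_4) - 2  [with Z_3=5, Z_4=-12]  = 3

3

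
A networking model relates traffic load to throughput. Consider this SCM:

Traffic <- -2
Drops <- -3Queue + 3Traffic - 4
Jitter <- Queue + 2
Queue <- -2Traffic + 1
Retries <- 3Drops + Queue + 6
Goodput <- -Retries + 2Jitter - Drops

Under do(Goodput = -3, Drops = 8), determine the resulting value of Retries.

35

Under do(Goodput = -3, Drops = 8), each intervened variable's structural equation is replaced by its fixed value.
Queue = -2Traffic + 1  [with Traffic=-2]  = 5
Retries = 3Drops + Queue + 6  [with Drops=8, Queue=5]  = 35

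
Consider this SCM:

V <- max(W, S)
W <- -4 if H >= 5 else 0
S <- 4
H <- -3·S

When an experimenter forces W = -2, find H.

-12

Under do(W=-2), the mechanism W <- -4 if H >= 5 else 0 is discarded; W is fixed at -2.
Since H is not a descendant of the intervened variable, it is unaffected.
H = -3·S  [with S=4]  = -12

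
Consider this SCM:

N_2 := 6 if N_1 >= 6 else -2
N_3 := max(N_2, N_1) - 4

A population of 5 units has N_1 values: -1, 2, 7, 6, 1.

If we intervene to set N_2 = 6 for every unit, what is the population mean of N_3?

Every unit gets N_2=6 under the intervention. N_3 values become 2, 2, 3, 2, 2; E[N_3|do(N_2=6)] = 2.2.

2.2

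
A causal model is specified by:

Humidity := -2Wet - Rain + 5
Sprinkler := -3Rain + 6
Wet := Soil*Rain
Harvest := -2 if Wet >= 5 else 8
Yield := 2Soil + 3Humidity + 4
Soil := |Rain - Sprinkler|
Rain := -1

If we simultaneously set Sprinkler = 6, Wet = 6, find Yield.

The joint intervention fixes Sprinkler = 6, Wet = 6, removing each variable's own equation.
Soil = |Rain - Sprinkler|  [with Rain=-1, Sprinkler=6]  = 7
Humidity = -2Wet - Rain + 5  [with Wet=6, Rain=-1]  = -6
Yield = 2Soil + 3Humidity + 4  [with Soil=7, Humidity=-6]  = 0

0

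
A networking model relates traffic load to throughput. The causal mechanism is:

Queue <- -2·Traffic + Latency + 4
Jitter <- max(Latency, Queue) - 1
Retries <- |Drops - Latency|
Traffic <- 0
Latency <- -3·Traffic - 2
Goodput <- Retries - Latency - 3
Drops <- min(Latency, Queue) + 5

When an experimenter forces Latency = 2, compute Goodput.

0

Under do(Latency=2), the mechanism Latency <- -3·Traffic - 2 is discarded; Latency is fixed at 2.
Queue = -2·Traffic + Latency + 4  [with Traffic=0, Latency=2]  = 6
Drops = min(Latency, Queue) + 5  [with Latency=2, Queue=6]  = 7
Retries = |Drops - Latency|  [with Drops=7, Latency=2]  = 5
Goodput = Retries - Latency - 3  [with Retries=5, Latency=2]  = 0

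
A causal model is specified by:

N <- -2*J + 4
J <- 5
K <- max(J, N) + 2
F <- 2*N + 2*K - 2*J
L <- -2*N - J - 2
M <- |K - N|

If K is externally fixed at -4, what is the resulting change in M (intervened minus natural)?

-11

The intervention breaks the incoming arrows to K: K <- max(J, N) + 2 no longer applies, and K = -4.
N = -2*J + 4  [with J=5]  = -6
M = |K - N|  [with K=-4, N=-6]  = 2
Without intervention: N = -2*J + 4  [with J=5]  = -6; K = max(J, N) + 2  [with J=5, N=-6]  = 7; M = |K - N|  [with K=7, N=-6]  = 13.
Change = 2 − 13 = -11.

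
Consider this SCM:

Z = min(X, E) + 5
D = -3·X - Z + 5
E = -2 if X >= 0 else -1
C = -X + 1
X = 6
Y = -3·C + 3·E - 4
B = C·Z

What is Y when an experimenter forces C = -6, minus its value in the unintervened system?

Under do(C=-6), the mechanism C = -X + 1 is discarded; C is fixed at -6.
E = -2 if X >= 0 else -1  [with X=6]  = -2
Y = -3·C + 3·E - 4  [with C=-6, E=-2]  = 8
Without intervention: E = -2 if X >= 0 else -1  [with X=6]  = -2; C = -X + 1  [with X=6]  = -5; Y = -3·C + 3·E - 4  [with C=-5, E=-2]  = 5.
Change = 8 − 5 = 3.

3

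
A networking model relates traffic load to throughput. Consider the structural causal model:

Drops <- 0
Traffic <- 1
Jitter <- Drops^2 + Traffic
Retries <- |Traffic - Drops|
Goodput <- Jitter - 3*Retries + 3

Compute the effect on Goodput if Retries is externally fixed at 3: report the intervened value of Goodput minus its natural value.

do(Retries=3) replaces the equation Retries <- |Traffic - Drops| with the constant Retries = 3.
Jitter = Drops^2 + Traffic  [with Drops=0, Traffic=1]  = 1
Goodput = Jitter - 3*Retries + 3  [with Jitter=1, Retries=3]  = -5
Without intervention: Retries = |Traffic - Drops|  [with Traffic=1, Drops=0]  = 1; Jitter = Drops^2 + Traffic  [with Drops=0, Traffic=1]  = 1; Goodput = Jitter - 3*Retries + 3  [with Jitter=1, Retries=1]  = 1.
Change = -5 − 1 = -6.

-6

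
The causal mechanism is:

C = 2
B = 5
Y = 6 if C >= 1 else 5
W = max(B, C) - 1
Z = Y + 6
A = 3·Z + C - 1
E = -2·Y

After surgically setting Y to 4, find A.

do(Y=4) replaces the equation Y = 6 if C >= 1 else 5 with the constant Y = 4.
Z = Y + 6  [with Y=4]  = 10
A = 3·Z + C - 1  [with Z=10, C=2]  = 31

31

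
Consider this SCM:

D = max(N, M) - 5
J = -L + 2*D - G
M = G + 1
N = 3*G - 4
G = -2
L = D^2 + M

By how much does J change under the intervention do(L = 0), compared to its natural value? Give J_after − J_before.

35

The intervention breaks the incoming arrows to L: L = D^2 + M no longer applies, and L = 0.
N = 3*G - 4  [with G=-2]  = -10
M = G + 1  [with G=-2]  = -1
D = max(N, M) - 5  [with N=-10, M=-1]  = -6
J = -L + 2*D - G  [with L=0, D=-6, G=-2]  = -10
Without intervention: N = 3*G - 4  [with G=-2]  = -10; M = G + 1  [with G=-2]  = -1; D = max(N, M) - 5  [with N=-10, M=-1]  = -6; L = D^2 + M  [with D=-6, M=-1]  = 35; J = -L + 2*D - G  [with L=35, D=-6, G=-2]  = -45.
Change = -10 − (-45) = 35.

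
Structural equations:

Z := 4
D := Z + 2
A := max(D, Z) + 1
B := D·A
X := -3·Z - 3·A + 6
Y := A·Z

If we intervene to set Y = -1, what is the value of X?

-27

do(Y=-1) replaces the equation Y := A·Z with the constant Y = -1.
Since X is not a descendant of the intervened variable, it is unaffected.
D = Z + 2  [with Z=4]  = 6
A = max(D, Z) + 1  [with D=6, Z=4]  = 7
X = -3·Z - 3·A + 6  [with Z=4, A=7]  = -27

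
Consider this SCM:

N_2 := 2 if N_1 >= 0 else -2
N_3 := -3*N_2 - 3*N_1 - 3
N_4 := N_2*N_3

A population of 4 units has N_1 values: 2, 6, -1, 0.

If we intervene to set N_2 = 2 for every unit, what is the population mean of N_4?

-28.5

Under do(N_2=2), N_2's equation is replaced by N_2=2 for every unit. Per-unit N_4: -30, -54, -12, -18. Mean = -28.5.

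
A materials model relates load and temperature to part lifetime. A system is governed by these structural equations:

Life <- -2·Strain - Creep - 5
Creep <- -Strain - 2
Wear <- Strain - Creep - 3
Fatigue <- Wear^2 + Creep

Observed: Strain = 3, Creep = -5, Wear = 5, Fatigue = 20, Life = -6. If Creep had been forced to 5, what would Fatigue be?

Under do(Creep=5), the mechanism Creep <- -Strain - 2 is discarded; Creep is fixed at 5.
Wear = Strain - Creep - 3  [with Strain=3, Creep=5]  = -5
Fatigue = Wear^2 + Creep  [with Wear=-5, Creep=5]  = 30

30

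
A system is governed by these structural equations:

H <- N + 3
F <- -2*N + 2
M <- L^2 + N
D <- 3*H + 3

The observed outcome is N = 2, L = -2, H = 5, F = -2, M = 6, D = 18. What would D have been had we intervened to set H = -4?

-9

The intervention breaks the incoming arrows to H: H <- N + 3 no longer applies, and H = -4.
D = 3*H + 3  [with H=-4]  = -9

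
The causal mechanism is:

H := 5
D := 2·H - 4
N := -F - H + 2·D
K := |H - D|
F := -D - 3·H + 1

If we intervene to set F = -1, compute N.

do(F=-1) replaces the equation F := -D - 3·H + 1 with the constant F = -1.
D = 2·H - 4  [with H=5]  = 6
N = -F - H + 2·D  [with F=-1, H=5, D=6]  = 8

8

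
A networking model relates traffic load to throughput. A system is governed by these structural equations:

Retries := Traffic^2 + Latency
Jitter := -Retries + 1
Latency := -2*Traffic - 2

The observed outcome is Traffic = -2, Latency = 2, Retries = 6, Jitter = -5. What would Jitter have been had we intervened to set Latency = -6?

Under do(Latency=-6), the mechanism Latency := -2*Traffic - 2 is discarded; Latency is fixed at -6.
Retries = Traffic^2 + Latency  [with Traffic=-2, Latency=-6]  = -2
Jitter = -Retries + 1  [with Retries=-2]  = 3

3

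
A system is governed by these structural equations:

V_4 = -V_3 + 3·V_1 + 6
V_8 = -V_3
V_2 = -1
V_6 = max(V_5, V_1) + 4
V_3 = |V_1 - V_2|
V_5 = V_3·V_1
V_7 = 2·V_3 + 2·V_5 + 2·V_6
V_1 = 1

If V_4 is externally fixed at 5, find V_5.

Intervening sets V_4 = 5 and removes its equation (V_4 = -V_3 + 3·V_1 + 6).
No directed path runs from V_4 to V_5, so V_5 keeps its natural value.
V_3 = |V_1 - V_2|  [with V_1=1, V_2=-1]  = 2
V_5 = V_3·V_1  [with V_3=2, V_1=1]  = 2

2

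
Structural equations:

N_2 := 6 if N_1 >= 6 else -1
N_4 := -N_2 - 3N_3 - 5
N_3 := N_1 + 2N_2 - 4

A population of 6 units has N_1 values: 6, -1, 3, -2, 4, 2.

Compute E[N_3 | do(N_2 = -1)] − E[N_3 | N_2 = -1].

0.8

Every unit gets N_2=-1 under the intervention. N_3 values become 0, -7, -3, -8, -2, -4; E[N_3|do(N_2=-1)] = -4.
Conditioning on N_2=-1 selects the 5 unit(s) with N_1 ∈ {-1, 3, -2, 4, 2}. Their N_3 values: -7, -3, -8, -2, -4. Mean = -4.8.
Difference = -4 − (-4.8) = 0.8.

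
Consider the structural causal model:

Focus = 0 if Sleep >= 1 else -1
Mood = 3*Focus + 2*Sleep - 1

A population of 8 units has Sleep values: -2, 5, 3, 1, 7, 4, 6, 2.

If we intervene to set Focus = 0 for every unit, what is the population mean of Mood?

5.5

Every unit gets Focus=0 under the intervention. Mood values become -5, 9, 5, 1, 13, 7, 11, 3; E[Mood|do(Focus=0)] = 5.5.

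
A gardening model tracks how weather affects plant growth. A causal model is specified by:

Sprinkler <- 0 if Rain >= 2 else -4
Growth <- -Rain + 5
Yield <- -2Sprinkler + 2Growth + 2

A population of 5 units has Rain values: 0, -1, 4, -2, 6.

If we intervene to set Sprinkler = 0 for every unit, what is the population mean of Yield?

Under do(Sprinkler=0), Sprinkler's equation is replaced by Sprinkler=0 for every unit. Per-unit Yield: 12, 14, 4, 16, 0. Mean = 9.2.

9.2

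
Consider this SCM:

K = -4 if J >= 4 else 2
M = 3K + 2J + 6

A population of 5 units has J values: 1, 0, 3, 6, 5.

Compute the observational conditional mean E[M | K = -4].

5

E[M|K=-4] averages over only the 2 units with K=-4 (J = 6, 5): M = 6, 4, mean 5.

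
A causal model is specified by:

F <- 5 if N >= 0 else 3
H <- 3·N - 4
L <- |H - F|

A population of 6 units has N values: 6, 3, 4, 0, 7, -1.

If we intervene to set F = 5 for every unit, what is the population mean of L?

7.5

The intervention sets F=5 in all 6 units regardless of N. Recomputing L per unit gives 9, 0, 3, 9, 12, 12; average 7.5.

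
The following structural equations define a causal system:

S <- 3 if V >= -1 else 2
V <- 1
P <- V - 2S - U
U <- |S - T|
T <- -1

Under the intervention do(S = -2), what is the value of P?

do(S=-2) replaces the equation S <- 3 if V >= -1 else 2 with the constant S = -2.
U = |S - T|  [with S=-2, T=-1]  = 1
P = V - 2S - U  [with V=1, S=-2, U=1]  = 4

4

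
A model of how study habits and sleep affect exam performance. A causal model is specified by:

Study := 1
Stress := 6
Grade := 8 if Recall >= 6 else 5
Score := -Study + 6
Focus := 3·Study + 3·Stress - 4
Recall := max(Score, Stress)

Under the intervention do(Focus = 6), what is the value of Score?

The intervention breaks the incoming arrows to Focus: Focus := 3·Study + 3·Stress - 4 no longer applies, and Focus = 6.
Score is not downstream of the intervention, so its value is determined by the original equations.
Score = -Study + 6  [with Study=1]  = 5

5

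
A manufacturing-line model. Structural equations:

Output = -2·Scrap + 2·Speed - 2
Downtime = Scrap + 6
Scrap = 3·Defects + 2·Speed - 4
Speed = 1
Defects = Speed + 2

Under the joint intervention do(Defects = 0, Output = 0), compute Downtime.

4

Setting Defects = 0, Output = 0 by intervention discards those variables' equations.
Scrap = 3·Defects + 2·Speed - 4  [with Defects=0, Speed=1]  = -2
Downtime = Scrap + 6  [with Scrap=-2]  = 4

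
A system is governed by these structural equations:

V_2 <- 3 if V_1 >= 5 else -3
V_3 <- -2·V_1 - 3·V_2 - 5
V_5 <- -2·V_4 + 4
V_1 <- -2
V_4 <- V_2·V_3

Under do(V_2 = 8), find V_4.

-200

Under do(V_2=8), the mechanism V_2 <- 3 if V_1 >= 5 else -3 is discarded; V_2 is fixed at 8.
V_3 = -2·V_1 - 3·V_2 - 5  [with V_1=-2, V_2=8]  = -25
V_4 = V_2·V_3  [with V_2=8, V_3=-25]  = -200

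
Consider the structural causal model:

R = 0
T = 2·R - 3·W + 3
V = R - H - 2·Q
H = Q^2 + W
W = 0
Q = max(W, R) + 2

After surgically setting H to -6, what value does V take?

The intervention breaks the incoming arrows to H: H = Q^2 + W no longer applies, and H = -6.
Q = max(W, R) + 2  [with W=0, R=0]  = 2
V = R - H - 2·Q  [with R=0, H=-6, Q=2]  = 2

2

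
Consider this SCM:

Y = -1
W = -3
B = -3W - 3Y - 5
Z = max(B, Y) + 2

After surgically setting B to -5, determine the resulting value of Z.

The intervention breaks the incoming arrows to B: B = -3W - 3Y - 5 no longer applies, and B = -5.
Z = max(B, Y) + 2  [with B=-5, Y=-1]  = 1

1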